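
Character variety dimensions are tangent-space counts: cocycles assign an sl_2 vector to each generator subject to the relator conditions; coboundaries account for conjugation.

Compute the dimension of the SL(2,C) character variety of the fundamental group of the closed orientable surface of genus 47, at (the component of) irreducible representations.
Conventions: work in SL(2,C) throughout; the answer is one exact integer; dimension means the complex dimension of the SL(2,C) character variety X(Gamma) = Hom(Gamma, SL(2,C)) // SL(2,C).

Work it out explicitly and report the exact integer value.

pi_1 of the closed genus-47 surface has 94 generators bound by the single product-of-commutators relator.
Unconstrained cocycle data is one sl_2 vector per generator (282 dimensions), cut by the relator condition d_2(z) = 0.
H^2 = coker(d_2) is dual to H^0 = 0 at irreducible rho (Poincare duality), so d_2 is onto: dim Z^1 = 279.
As always at irreducible rho, dim B^1 = 3.
dim X = dim H^1 = 279 - 3 = 276.

276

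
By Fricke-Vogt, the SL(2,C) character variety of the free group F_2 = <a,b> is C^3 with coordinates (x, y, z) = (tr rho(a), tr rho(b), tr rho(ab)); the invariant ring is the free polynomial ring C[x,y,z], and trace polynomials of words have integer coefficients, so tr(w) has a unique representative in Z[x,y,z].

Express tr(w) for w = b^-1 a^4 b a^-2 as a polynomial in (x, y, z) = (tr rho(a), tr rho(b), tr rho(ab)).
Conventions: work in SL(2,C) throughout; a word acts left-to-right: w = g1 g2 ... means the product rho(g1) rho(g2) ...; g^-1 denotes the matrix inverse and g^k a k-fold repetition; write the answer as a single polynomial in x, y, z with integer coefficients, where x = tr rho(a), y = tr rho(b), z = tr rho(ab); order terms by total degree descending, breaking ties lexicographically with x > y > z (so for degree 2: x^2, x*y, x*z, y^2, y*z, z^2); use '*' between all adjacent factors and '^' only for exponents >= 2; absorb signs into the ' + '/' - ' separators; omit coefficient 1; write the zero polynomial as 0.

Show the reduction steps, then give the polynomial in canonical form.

-x^5*y*z + x^6 + x^4*y^2 + x^4*z^2 + 2*x^3*y*z - 6*x^4 - 2*x^2*y^2 - 2*x^2*z^2 + 9*x^2 - 2

trace(a b a) = trace(a) trace(b a) - trace(b)  (reduce the a square) = x*z - y
trace(a^3 b) = trace(a) trace(a b a) - trace(a b)  (reduce the a square) = x^2*z - x*y - z
trace(a^2) = trace(a) trace(a) - trace(1)  (reduce the a square) = x^2 - 2
trace(b^2 a^2) = trace(b) trace(a^2 b) - trace(a^2)  (reduce the b square) = x*y*z - x^2 - y^2 + 2
reduce: trace(b^2 a) = trace(b) trace(a b) - trace(a)  (reduce the b square) = y*z - x
trace(b^2 a^3) = trace(a) trace(b^2 a^2) - trace(b^2 a)  (reduce the a square) = x^2*y*z - x^3 - x*y^2 - y*z + 3*x
trace(b a^4 b) = trace(a) trace(b^2 a^3) - trace(b^2 a^2)  (reduce the a square) = x^3*y*z - x^4 - x^2*y^2 - 2*x*y*z + 4*x^2 + y^2 - 2
trace(b a b a) = trace(b a) trace(b a) - trace(1)  (split on b) = z^2 - 2
so trace(b a b a^2) = trace(a) trace(b a b a) - trace(b a b)  (reduce the a square) = x*z^2 - y*z - x
reduce: trace(b a b a^3) = trace(a) trace(b a b a^2) - trace(b a b a)  (reduce the a square) = x^2*z^2 - x*y*z - x^2 - z^2 + 2
trace(b a^4 b a) = trace(a) trace(b a b a^3) - trace(b a b a^2)  (reduce the a square) = x^3*z^2 - x^2*y*z - x^3 - 2*x*z^2 + y*z + 3*x
reduce: trace(a^4 b a^-1 b) = trace(b a^4 b) trace(a) - trace(b a^4 b a)  (eliminate a^-1) = x^4*y*z - x^5 - x^3*y^2 - x^3*z^2 - x^2*y*z + 5*x^3 + x*y^2 + 2*x*z^2 - y*z - 5*x
so trace(b^-1 a^4 b a^-1) = trace(a^4 b a^-1) trace(b) - trace(a^4 b a^-1 b)  (eliminate b^-1) = -x^4*y*z + x^5 + x^3*y^2 + x^3*z^2 + 2*x^2*y*z - 5*x^3 - 2*x*y^2 - 2*x*z^2 + 5*x
so trace(a^3) = trace(a) trace(a^2) - trace(a)  (reduce the a square) = x^3 - 3*x
trace(a^4) = trace(a) trace(a^3) - trace(a^2)  (reduce the a square) = x^4 - 4*x^2 + 2
trace(b^-1 a^4 b a^-2) = trace(b^-1 a^4 b a^-1) trace(a) - trace(b^-1 a^4 b)  (eliminate a^-1) = -x^5*y*z + x^6 + x^4*y^2 + x^4*z^2 + 2*x^3*y*z - 6*x^4 - 2*x^2*y^2 - 2*x^2*z^2 + 9*x^2 - 2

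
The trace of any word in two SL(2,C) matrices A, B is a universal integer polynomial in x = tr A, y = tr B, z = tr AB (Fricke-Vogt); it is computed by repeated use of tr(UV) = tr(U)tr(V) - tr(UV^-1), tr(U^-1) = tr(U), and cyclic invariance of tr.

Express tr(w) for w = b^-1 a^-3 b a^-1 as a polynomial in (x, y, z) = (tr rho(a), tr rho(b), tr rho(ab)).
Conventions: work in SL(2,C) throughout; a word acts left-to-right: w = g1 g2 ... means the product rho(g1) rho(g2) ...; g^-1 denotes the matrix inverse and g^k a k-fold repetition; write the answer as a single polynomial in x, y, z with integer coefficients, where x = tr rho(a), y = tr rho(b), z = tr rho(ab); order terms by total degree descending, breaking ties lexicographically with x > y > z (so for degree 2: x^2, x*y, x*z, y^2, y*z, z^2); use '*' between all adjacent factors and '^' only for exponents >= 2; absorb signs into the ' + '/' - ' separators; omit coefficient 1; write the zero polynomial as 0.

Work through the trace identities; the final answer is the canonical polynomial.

x^3*y*z - x^2*y^2 - x^2*z^2 - x*y*z + x^2 + y^2 + z^2 - 2

tr(b a^-1) = tr(b)*tr(a) - tr(b a) = x*y - z
tr(a^-1 b a^-1) = tr(b a^-1)*tr(a) - tr(b) = x^2*y - x*z - y
tr(b a^-3) = tr(a^-1 b a^-1)*tr(a) - tr(a^-1 b) = x^3*y - x^2*z - 2*x*y + z
tr(a^-3 b a^-1) = tr(b a^-3)*tr(a) - tr(b a^-2) = x^4*y - x^3*z - 3*x^2*y + 2*x*z + y
tr(b^2) = tr(b)*tr(b) - tr(1) = y^2 - 2
tr(b^2 a) = tr(b)*tr(a b) - tr(a) = y*z - x
tr(a^-1 b^2) = tr(b^2)*tr(a) - tr(b^2 a) = x*y^2 - y*z - x
tr(b a^-2 b) = tr(a^-1 b^2)*tr(a) - tr(a^-1 b^2 a) = x^2*y^2 - x*y*z - x^2 - y^2 + 2
tr(b a b a) = tr(b a)*tr(b a) - tr(1)   [split at repeated b] = z^2 - 2
tr(a^-1 b a b) = tr(b a b)*tr(a) - tr(b a b a) = x*y*z - x^2 - z^2 + 2
tr(b a^-2 b a) = tr(a^-1 b a b)*tr(a) - tr(a^-1 b a b a) = x^2*y*z - x^3 - x*z^2 - y*z + 3*x
tr(a^-1 b a^-1 b a^-1) = tr(b a^-2 b)*tr(a) - tr(b a^-2 b a) = x^3*y^2 - 2*x^2*y*z - x*y^2 + x*z^2 + y*z - x
tr(a^-1 b a^-1 b) = tr(b a^-1 b)*tr(a) - tr(b a^-1 b a) = x^2*y^2 - 2*x*y*z + z^2 - 2
tr(a^-3 b a^-1 b) = tr(a^-1 b a^-1 b a^-1)*tr(a) - tr(a^-1 b a^-1 b) = x^4*y^2 - 2*x^3*y*z - 2*x^2*y^2 + x^2*z^2 + 3*x*y*z - x^2 - z^2 + 2
tr(b^-1 a^-3 b a^-1) = tr(a^-3 b a^-1)*tr(b) - tr(a^-3 b a^-1 b) = x^3*y*z - x^2*y^2 - x^2*z^2 - x*y*z + x^2 + y^2 + z^2 - 2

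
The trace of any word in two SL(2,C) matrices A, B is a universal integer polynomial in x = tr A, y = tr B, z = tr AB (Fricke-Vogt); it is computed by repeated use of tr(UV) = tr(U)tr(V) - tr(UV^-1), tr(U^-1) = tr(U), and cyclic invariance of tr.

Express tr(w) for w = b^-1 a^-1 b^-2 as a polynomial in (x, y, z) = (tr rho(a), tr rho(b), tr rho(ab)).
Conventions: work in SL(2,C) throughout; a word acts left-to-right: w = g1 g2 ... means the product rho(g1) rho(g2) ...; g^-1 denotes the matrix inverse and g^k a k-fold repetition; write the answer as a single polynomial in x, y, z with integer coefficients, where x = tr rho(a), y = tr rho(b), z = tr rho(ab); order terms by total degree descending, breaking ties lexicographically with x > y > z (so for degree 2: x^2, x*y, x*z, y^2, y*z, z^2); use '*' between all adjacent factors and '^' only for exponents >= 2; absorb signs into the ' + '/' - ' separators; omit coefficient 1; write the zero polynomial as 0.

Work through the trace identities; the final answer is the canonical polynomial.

y^2*z - x*y - z

and tr(b^-1) = tr(b) = y
tr(b^-2) = tr(b^-1) tr(b) - tr(1)  (eliminate b^-1) = y^2 - 2
tr(b^-3) = tr(b^-2) tr(b) - tr(b^-1)  (eliminate b^-1) = y^3 - 3*y
and tr(a b^-1) = tr(a) tr(b) - tr(a b)  (eliminate b^-1) = x*y - z
tr(a b^-2) = tr(a b^-1) tr(b) - tr(a)  (eliminate b^-1) = x*y^2 - y*z - x
tr(b^-3 a) = tr(a b^-2) tr(b) - tr(a b^-1)  (eliminate b^-1) = x*y^3 - y^2*z - 2*x*y + z
and tr(b^-1 a^-1 b^-2) = tr(b^-3) tr(a) - tr(b^-3 a)  (eliminate a^-1) = y^2*z - x*y - z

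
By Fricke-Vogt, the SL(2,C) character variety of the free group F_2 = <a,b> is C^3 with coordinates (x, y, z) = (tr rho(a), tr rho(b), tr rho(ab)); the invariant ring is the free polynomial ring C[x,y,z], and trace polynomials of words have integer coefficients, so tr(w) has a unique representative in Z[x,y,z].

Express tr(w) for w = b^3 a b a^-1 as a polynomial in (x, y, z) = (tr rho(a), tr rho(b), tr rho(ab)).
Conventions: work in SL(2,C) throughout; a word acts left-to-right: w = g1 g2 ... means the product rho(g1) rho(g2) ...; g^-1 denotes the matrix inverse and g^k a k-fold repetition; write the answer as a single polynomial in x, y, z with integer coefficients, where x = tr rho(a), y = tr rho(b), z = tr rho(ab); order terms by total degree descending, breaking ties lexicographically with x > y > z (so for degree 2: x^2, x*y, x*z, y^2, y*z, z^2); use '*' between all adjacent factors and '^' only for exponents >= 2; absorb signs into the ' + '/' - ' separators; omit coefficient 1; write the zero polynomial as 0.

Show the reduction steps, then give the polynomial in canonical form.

tr(a b^2) = tr(b) tr(a b) - tr(a) = y*z - x
tr(b a b^2) = tr(b) tr(a b^2) - tr(a b) = y^2*z - x*y - z
next, tr(b^3 a b) = tr(b) tr(b a b^2) - tr(b a b) = y^3*z - x*y^2 - 2*y*z + x
next, tr(a b a b) = tr(b a) tr(b a) - tr(1)   [split at repeated b] = z^2 - 2
tr(a b a) = tr(a) tr(b a) - tr(b) = x*z - y
tr(a b a b^2) = tr(b) tr(a b a b) - tr(a b a) = y*z^2 - x*z - y
and tr(b^3 a b a) = tr(b) tr(a b a b^2) - tr(a b a b) = y^2*z^2 - x*y*z - y^2 - z^2 + 2
and tr(b^3 a b a^-1) = tr(b^3 a b) tr(a) - tr(b^3 a b a) = x*y^3*z - x^2*y^2 - y^2*z^2 - x*y*z + x^2 + y^2 + z^2 - 2

x*y^3*z - x^2*y^2 - y^2*z^2 - x*y*z + x^2 + y^2 + z^2 - 2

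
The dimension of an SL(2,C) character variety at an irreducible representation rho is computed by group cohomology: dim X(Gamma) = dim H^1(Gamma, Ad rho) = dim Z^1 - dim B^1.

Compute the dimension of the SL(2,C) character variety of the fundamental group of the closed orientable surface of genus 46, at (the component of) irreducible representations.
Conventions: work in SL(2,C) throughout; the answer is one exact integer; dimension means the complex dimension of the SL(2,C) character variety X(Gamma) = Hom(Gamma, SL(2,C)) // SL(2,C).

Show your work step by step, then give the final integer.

270

pi_1 of the closed genus-46 surface has 92 generators bound by the single product-of-commutators relator.
Before the relator condition, cocycle space has dim 3*92 = 276.
H^2 = coker(d_2) is dual to H^0 = 0 at irreducible rho (Poincare duality), so d_2 is onto: dim Z^1 = 273.
dim B^1 = 3 (coboundaries, injective at irreducible rho).
dim H^1 = 273 - 3 = 270 = dim X.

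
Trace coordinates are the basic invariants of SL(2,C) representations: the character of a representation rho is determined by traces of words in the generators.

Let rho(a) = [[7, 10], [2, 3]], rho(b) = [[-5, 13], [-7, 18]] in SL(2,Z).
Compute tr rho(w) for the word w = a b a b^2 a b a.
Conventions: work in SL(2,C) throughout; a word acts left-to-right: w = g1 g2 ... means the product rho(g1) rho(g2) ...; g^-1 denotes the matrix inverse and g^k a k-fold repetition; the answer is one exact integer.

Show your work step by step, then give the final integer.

-2199373

rho(a) = [[7, 10], [2, 3]]
... * rho(b) = [[-5, 13], [-7, 18]]  ->  [[-105, 271], [-31, 80]]
... * rho(a) = [[7, 10], [2, 3]]  ->  [[-193, -237], [-57, -70]]
... * rho(b) = [[-5, 13], [-7, 18]]  ->  [[2624, -6775], [775, -2001]]
... * rho(b) = [[-5, 13], [-7, 18]]  ->  [[34305, -87838], [10132, -25943]]
... * rho(a) = [[7, 10], [2, 3]]  ->  [[64459, 79536], [19038, 23491]]
... * rho(b) = [[-5, 13], [-7, 18]]  ->  [[-879047, 2269615], [-259627, 670332]]
... * rho(a) = [[7, 10], [2, 3]]  ->  [[-1614099, -1981625], [-476725, -585274]]
tr = -1614099 + -585274 = -2199373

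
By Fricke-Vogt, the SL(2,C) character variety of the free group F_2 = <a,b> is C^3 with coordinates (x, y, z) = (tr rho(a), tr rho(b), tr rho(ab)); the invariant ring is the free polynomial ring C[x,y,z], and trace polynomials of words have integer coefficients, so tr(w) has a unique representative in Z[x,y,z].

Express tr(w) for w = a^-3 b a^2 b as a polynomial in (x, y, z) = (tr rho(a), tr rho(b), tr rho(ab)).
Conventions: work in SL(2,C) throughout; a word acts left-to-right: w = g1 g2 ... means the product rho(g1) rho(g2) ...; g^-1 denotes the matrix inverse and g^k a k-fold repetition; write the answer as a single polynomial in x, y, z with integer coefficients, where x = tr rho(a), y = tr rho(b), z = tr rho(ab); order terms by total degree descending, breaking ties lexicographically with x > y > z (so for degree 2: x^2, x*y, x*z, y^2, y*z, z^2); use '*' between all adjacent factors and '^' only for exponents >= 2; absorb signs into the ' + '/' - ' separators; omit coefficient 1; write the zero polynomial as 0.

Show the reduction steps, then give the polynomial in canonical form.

x^4*y*z - x^5 - x^3*y^2 - x^3*z^2 - x^2*y*z + 5*x^3 + 2*x*y^2 + x*z^2 - y*z - 5*x

apply: trace(a^2 b) = trace(a) * trace(b a) - trace(b)  (reduce the a square) = x*z - y
trace(a^2) = trace(a) * trace(a) - trace(1)  (reduce the a square) = x^2 - 2
trace(b a^2 b) = trace(b) * trace(a^2 b) - trace(a^2)  (reduce the b square) = x*y*z - x^2 - y^2 + 2
trace(b a b a) = trace(a b) * trace(a b) - trace(1)  (split on a) = z^2 - 2
trace(b a b) = trace(b) * trace(a b) - trace(a)  (reduce the b square) = y*z - x
trace(b a^2 b a) = trace(a) * trace(b a b a) - trace(b a b)  (reduce the a square) = x*z^2 - y*z - x
use: trace(a^-1 b a^2 b) = trace(b a^2 b) * trace(a) - trace(b a^2 b a)  (eliminate a^-1) = x^2*y*z - x^3 - x*y^2 - x*z^2 + y*z + 3*x
use: trace(b a^2 b a^-2) = trace(a^-1 b a^2 b) * trace(a) - trace(a^-1 b a^2 b a)  (eliminate a^-1) = x^3*y*z - x^4 - x^2*y^2 - x^2*z^2 + 4*x^2 + y^2 - 2
trace(a^-3 b a^2 b) = trace(b a^2 b a^-2) * trace(a) - trace(b a^2 b a^-1)  (eliminate a^-1) = x^4*y*z - x^5 - x^3*y^2 - x^3*z^2 - x^2*y*z + 5*x^3 + 2*x*y^2 + x*z^2 - y*z - 5*x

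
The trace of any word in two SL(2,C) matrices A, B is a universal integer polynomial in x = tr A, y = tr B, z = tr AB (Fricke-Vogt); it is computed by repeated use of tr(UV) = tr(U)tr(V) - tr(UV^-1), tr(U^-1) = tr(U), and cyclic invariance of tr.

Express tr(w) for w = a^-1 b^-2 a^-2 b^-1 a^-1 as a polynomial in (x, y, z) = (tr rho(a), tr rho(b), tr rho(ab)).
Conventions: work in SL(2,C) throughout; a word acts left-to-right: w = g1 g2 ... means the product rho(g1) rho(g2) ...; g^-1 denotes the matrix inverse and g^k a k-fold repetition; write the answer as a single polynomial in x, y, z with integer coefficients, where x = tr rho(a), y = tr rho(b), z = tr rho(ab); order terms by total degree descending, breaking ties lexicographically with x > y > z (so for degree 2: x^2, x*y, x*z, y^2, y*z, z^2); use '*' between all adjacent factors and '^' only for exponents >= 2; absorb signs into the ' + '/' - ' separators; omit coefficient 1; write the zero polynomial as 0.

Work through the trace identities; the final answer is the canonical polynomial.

x^2*y*z^2 - x^3*z - 2*x*y^2*z + x^2*y + y^3 + 2*x*z - 3*y

tr(b^-1) = tr(b) = y
so tr(b^-1 a) = tr(a) tr(b) - tr(a b)   [inverse elimination on b] = x*y - z
tr(b^-1 a^-1) = tr(b^-1) tr(a) - tr(b^-1 a)   [inverse elimination on a] = z
so tr(a^-1 b^-1 a^-1) = tr(b^-1 a^-1) tr(a) - tr(b^-1)   [inverse elimination on a] = x*z - y
reduce: tr(a^-1 b^-1 a^-2) = tr(a^-1 b^-1 a^-1) tr(a) - tr(a^-1 b^-1)   [inverse elimination on a] = x^2*z - x*y - z
so tr(b a^-2) = tr(b a^-1) tr(a) - tr(b)   [inverse elimination on a] = x^2*y - x*z - y
tr(a^-2 b a^-1) = tr(b a^-2) tr(a) - tr(b a^-1)   [inverse elimination on a] = x^3*y - x^2*z - 2*x*y + z
tr(b^2) = tr(b) tr(b) - tr(1)   [square of b] = y^2 - 2
so tr(b^2 a) = tr(b) tr(a b) - tr(a)   [square of b] = y*z - x
tr(b a^-1 b) = tr(b^2) tr(a) - tr(b^2 a)   [inverse elimination on a] = x*y^2 - y*z - x
reduce: tr(b a b a) = tr(b a) tr(b a) - tr(1)   [split at a repeated b] = z^2 - 2
so tr(b a^-1 b a) = tr(b a b) tr(a) - tr(b a b a)   [inverse elimination on a] = x*y*z - x^2 - z^2 + 2
tr(a^-1 b a^-1 b) = tr(b a^-1 b) tr(a) - tr(b a^-1 b a)   [inverse elimination on a] = x^2*y^2 - 2*x*y*z + z^2 - 2
tr(a^-2 b a^-1 b) = tr(a^-1 b a^-1 b) tr(a) - tr(a^-1 b a^-1 b a)   [inverse elimination on a] = x^3*y^2 - 2*x^2*y*z - x*y^2 + x*z^2 + y*z - x
so tr(a^-1 b^-1 a^-2 b) = tr(a^-2 b a^-1) tr(b) - tr(a^-2 b a^-1 b)   [inverse elimination on b] = x^2*y*z - x*y^2 - x*z^2 + x
reduce: tr(b^-1 a^-1 b^-1 a^-2) = tr(a^-1 b^-1 a^-2) tr(b) - tr(a^-1 b^-1 a^-2 b)   [inverse elimination on b] = x*z^2 - y*z - x
so tr(b^-1 a^-2 b^-2 a^-1) = tr(b^-1 a^-1 b^-1 a^-2) tr(b) - tr(b^-1 a^-1 b^-1 a^-2 b)   [inverse elimination on b] = x*y*z^2 - x^2*z - y^2*z + z
tr(b^-3) = tr(b^-2) tr(b) - tr(b^-1)   [inverse elimination on b] = y^3 - 3*y
tr(b^-3 a) = tr(b^-1 a b^-1) tr(b) - tr(b^-1 a)   [inverse elimination on b] = x*y^3 - y^2*z - 2*x*y + z
tr(b^-3 a^-1) = tr(b^-3) tr(a) - tr(b^-3 a)   [inverse elimination on a] = y^2*z - x*y - z
reduce: tr(b^-1 a^-2 b^-2) = tr(b^-3 a^-1) tr(a) - tr(b^-3)   [inverse elimination on a] = x*y^2*z - x^2*y - y^3 - x*z + 3*y
tr(a^-1 b^-2 a^-2 b^-1 a^-1) = tr(b^-1 a^-2 b^-2 a^-1) tr(a) - tr(b^-1 a^-2 b^-2)   [inverse elimination on a] = x^2*y*z^2 - x^3*z - 2*x*y^2*z + x^2*y + y^3 + 2*x*z - 3*y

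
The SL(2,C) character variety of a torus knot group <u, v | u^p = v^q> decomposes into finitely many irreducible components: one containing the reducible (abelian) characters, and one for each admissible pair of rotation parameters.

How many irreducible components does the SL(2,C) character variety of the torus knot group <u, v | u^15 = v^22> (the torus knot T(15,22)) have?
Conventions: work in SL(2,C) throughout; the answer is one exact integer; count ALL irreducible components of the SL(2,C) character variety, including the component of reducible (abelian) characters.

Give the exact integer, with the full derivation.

Gamma = < u, v | u^15 = v^22 > (torus knot T(15,22)); the central element u^15 = v^22 acts as +I or -I in any irreducible SL(2,C) representation.
This locks tr(u) to 2*cos(pi*alpha/15), alpha in 1..14, and tr(v) to 2*cos(pi*beta/22), beta in 1..21, on each component of irreducible characters.
Consistency of u^15 = (-1)^alpha I with v^22 = (-1)^beta I forces alpha = beta (mod 2).
Counting: 7 odd alphas x 11 odd betas + 7 even alphas x 10 even betas = 77 + 70 = 147.
components with irreducible characters: 147; plus the single component of reducible (abelian) characters: total 148.

148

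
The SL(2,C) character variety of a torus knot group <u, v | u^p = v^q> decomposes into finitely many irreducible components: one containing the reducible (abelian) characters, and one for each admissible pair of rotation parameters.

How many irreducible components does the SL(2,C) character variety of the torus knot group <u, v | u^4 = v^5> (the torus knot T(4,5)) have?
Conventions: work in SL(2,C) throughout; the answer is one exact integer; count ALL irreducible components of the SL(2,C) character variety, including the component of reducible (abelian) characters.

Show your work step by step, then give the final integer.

In the torus knot group T(4,5), u^4 = v^5 is central, so an irreducible representation sends it to +I or -I (Schur).
So on each irreducible component the traces are pinned: tr(u) = 2*cos(pi*alpha/4) with 1 <= alpha <= 3, tr(v) = 2*cos(pi*beta/5) with 1 <= beta <= 4.
The two central values (-1)^alpha I and (-1)^beta I must be the same matrix, so alpha and beta share a parity.
Enumerate parity-matched pairs: 2*2 odd-odd plus 1*2 even-even gives 6.
That is 6 components of irreducible characters, and with the reducible (abelian) component the total is 7.

7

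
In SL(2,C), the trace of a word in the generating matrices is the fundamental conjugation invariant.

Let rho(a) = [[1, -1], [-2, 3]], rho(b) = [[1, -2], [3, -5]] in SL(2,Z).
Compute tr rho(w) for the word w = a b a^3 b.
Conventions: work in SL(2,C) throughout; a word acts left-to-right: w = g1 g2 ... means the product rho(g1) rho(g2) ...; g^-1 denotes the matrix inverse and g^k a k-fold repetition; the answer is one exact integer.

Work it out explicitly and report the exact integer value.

rho(a) = [[1, -1], [-2, 3]]
... * rho(b) = [[1, -2], [3, -5]]  ->  [[-2, 3], [7, -11]]
... * rho(a) = [[1, -1], [-2, 3]]  ->  [[-8, 11], [29, -40]]
... * rho(a) = [[1, -1], [-2, 3]]  ->  [[-30, 41], [109, -149]]
... * rho(a) = [[1, -1], [-2, 3]]  ->  [[-112, 153], [407, -556]]
... * rho(b) = [[1, -2], [3, -5]]  ->  [[347, -541], [-1261, 1966]]
tr = 347 + 1966 = 2313

2313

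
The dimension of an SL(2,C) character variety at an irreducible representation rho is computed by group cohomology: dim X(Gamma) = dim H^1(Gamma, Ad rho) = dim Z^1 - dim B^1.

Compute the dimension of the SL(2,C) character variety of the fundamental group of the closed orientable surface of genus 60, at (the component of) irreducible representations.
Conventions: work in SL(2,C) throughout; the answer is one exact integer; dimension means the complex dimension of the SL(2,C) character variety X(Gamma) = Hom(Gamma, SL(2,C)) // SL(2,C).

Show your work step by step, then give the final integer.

354

The genus-60 surface group: 2g = 120 generators, one relator prod [a_i, b_i].
Unconstrained cocycle data is one sl_2 vector per generator (360 dimensions), cut by the relator condition d_2(z) = 0.
d_2 is surjective at irreducible rho (its cokernel H^2 is dual to H^0 = 0), so dim Z^1 = 360 - 3 = 357.
As always at irreducible rho, dim B^1 = 3.
Hence dim X = 357 - 3 = 354.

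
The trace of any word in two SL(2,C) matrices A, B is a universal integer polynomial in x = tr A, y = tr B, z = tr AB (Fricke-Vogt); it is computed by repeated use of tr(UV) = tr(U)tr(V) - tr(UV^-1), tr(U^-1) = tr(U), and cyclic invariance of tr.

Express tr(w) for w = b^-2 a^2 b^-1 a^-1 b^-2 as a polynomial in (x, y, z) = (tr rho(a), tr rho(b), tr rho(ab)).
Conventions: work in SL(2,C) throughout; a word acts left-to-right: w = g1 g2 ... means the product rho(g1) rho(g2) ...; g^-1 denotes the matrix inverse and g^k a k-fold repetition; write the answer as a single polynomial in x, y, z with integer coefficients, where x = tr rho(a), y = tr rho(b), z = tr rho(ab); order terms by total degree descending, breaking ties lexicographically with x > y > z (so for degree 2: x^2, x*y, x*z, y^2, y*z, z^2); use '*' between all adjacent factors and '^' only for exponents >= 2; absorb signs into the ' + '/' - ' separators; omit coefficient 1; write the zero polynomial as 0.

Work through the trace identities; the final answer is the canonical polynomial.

x^2*y^4*z - x^3*y^3 - x*y^3*z^2 - 2*x^2*y^2*z - y^4*z + 2*x^3*y + 2*x*y^3 + 2*x*y*z^2 + 3*y^2*z - 5*x*y - z

trace(b^-1 a) = trace(a)*trace(b) - trace(a b) = x*y - z
trace(b^-1 a b^-1) = trace(b^-1 a)*trace(b) - trace(b^-1 a b) = x*y^2 - y*z - x
trace(b^-1 a b^-2) = trace(b^-1 a b^-1)*trace(b) - trace(b^-1 a) = x*y^3 - y^2*z - 2*x*y + z
trace(b^-4 a) = trace(b^-1 a b^-2)*trace(b) - trace(b^-1 a b^-1) = x*y^4 - y^3*z - 3*x*y^2 + 2*y*z + x
trace(a^2) = trace(a)*trace(a) - trace(1) = x^2 - 2
trace(a^2 b) = trace(a)*trace(b a) - trace(b) = x*z - y
trace(a^2 b^-1) = trace(a^2)*trace(b) - trace(a^2 b) = x^2*y - x*z - y
trace(b^-2 a^2) = trace(a^2 b^-1)*trace(b) - trace(a^2) = x^2*y^2 - x*y*z - x^2 - y^2 + 2
trace(b^-3 a^2) = trace(b^-2 a^2)*trace(b) - trace(b^-2 a^2 b) = x^2*y^3 - x*y^2*z - 2*x^2*y - y^3 + x*z + 3*y
trace(a^2 b a) = trace(a)*trace(b a^2) - trace(b a) = x^2*z - x*y - z
trace(b a b a) = trace(b a)*trace(b a) - trace(1) = z^2 - 2
trace(b a b) = trace(b)*trace(a b) - trace(a) = y*z - x
trace(a^2 b a b) = trace(a)*trace(b a b a) - trace(b a b) = x*z^2 - y*z - x
trace(a^2 b a b^-1) = trace(a^2 b a)*trace(b) - trace(a^2 b a b) = x^2*y*z - x*y^2 - x*z^2 + x
trace(a^2 b a b^-2) = trace(a^2 b a b^-1)*trace(b) - trace(a^2 b a) = x^2*y^2*z - x*y^3 - x*y*z^2 - x^2*z + 2*x*y + z
trace(b^-1 a^2 b a b^-2) = trace(a^2 b a b^-2)*trace(b) - trace(a^2 b a b^-1) = x^2*y^3*z - x*y^4 - x*y^2*z^2 - 2*x^2*y*z + 3*x*y^2 + x*z^2 + y*z - x
trace(b^-4 a^2 b a) = trace(b^-1 a^2 b a b^-2)*trace(b) - trace(b^-1 a^2 b a b^-1) = x^2*y^4*z - x*y^5 - x*y^3*z^2 - 3*x^2*y^2*z + 4*x*y^3 + 2*x*y*z^2 + x^2*z + y^2*z - 3*x*y - z
trace(a^-1 b^-4 a^2 b) = trace(b^-4 a^2 b)*trace(a) - trace(b^-4 a^2 b a) = -x^2*y^4*z + x^3*y^3 + x*y^5 + x*y^3*z^2 + 2*x^2*y^2*z - 2*x^3*y - 5*x*y^3 - 2*x*y*z^2 - y^2*z + 6*x*y + z
trace(b^-2 a^2 b^-1 a^-1 b^-2) = trace(a^-1 b^-4 a^2)*trace(b) - trace(a^-1 b^-4 a^2 b) = x^2*y^4*z - x^3*y^3 - x*y^3*z^2 - 2*x^2*y^2*z - y^4*z + 2*x^3*y + 2*x*y^3 + 2*x*y*z^2 + 3*y^2*z - 5*x*y - z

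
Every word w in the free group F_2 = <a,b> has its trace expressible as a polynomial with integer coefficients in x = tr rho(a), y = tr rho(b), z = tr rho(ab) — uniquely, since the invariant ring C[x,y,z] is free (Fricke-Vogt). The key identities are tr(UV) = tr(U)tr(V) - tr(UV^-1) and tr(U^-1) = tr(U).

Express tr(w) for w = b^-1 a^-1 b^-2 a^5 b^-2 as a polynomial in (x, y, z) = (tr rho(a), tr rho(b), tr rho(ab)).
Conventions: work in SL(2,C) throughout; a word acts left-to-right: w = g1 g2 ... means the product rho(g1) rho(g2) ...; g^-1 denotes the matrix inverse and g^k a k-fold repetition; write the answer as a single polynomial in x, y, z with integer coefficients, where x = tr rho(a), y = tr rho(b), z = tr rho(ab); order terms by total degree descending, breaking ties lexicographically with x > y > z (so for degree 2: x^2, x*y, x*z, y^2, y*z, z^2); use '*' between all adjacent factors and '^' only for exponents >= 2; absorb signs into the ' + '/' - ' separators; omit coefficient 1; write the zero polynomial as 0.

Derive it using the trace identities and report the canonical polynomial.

x^5*y^4*z - x^6*y^3 - x^4*y^3*z^2 - x^5*y^2*z - 4*x^3*y^4*z + x^6*y + 4*x^4*y^3 + x^4*y*z^2 + 3*x^2*y^3*z^2 + 6*x^3*y^2*z + 3*x*y^4*z - 4*x^4*y - 3*x^2*y^3 - 3*x^2*y*z^2 - y^3*z^2 - x^3*z - 7*x*y^2*z + 2*x^2*y + y*z^2 + 2*x*z + y

so tr(a^2) = tr(a) * tr(a) - tr(1) = x^2 - 2
reduce: tr(a^3) = tr(a) * tr(a^2) - tr(a) = x^3 - 3*x
tr(a^4) = tr(a) * tr(a^3) - tr(a^2) = x^4 - 4*x^2 + 2
tr(a b a) = tr(a) * tr(b a) - tr(b) = x*z - y
so tr(b a^3) = tr(a) * tr(a b a) - tr(a b) = x^2*z - x*y - z
so tr(a^4 b) = tr(a) * tr(b a^3) - tr(b a^2) = x^3*z - x^2*y - 2*x*z + y
tr(b^-1 a^4) = tr(a^4) * tr(b) - tr(a^4 b) = x^4*y - x^3*z - 3*x^2*y + 2*x*z + y
tr(a^5) = tr(a) * tr(a^4) - tr(a^3) = x^5 - 5*x^3 + 5*x
tr(a^4 b a) = tr(a) * tr(a b a^3) - tr(a b a^2) = x^4*z - x^3*y - 3*x^2*z + 2*x*y + z
tr(a^5 b a) = tr(a) * tr(a^4 b a) - tr(a^4 b) = x^5*z - x^4*y - 4*x^3*z + 3*x^2*y + 3*x*z - y
tr(b a b a) = tr(b a) * tr(b a) - tr(1) = z^2 - 2
tr(b a b) = tr(b) * tr(a b) - tr(a) = y*z - x
so tr(a b a b a) = tr(a) * tr(b a b a) - tr(b a b) = x*z^2 - y*z - x
so tr(b a b a^3) = tr(a) * tr(a b a b a) - tr(a b a b) = x^2*z^2 - x*y*z - x^2 - z^2 + 2
reduce: tr(a^2 b a b a^2) = tr(a) * tr(b a b a^3) - tr(b a b a^2) = x^3*z^2 - x^2*y*z - x^3 - 2*x*z^2 + y*z + 3*x
so tr(a^5 b a b) = tr(a) * tr(a^2 b a b a^2) - tr(a^2 b a b a) = x^4*z^2 - x^3*y*z - x^4 - 3*x^2*z^2 + 2*x*y*z + 4*x^2 + z^2 - 2
reduce: tr(b^-1 a^5 b a) = tr(a^5 b a) * tr(b) - tr(a^5 b a b) = x^5*y*z - x^4*y^2 - x^4*z^2 - 3*x^3*y*z + x^4 + 3*x^2*y^2 + 3*x^2*z^2 + x*y*z - 4*x^2 - y^2 - z^2 + 2
reduce: tr(a^-1 b^-1 a^5 b) = tr(b^-1 a^5 b) * tr(a) - tr(b^-1 a^5 b a) = -x^5*y*z + x^6 + x^4*y^2 + x^4*z^2 + 3*x^3*y*z - 6*x^4 - 3*x^2*y^2 - 3*x^2*z^2 - x*y*z + 9*x^2 + y^2 + z^2 - 2
so tr(b^-1 a^-1 b^-1 a^5) = tr(a^-1 b^-1 a^5) * tr(b) - tr(a^-1 b^-1 a^5 b) = x^5*y*z - x^6 - x^4*z^2 - 4*x^3*y*z + 6*x^4 + 3*x^2*z^2 + 3*x*y*z - 9*x^2 - z^2 + 2
tr(a^-1 b^-1 a^5 b^-2) = tr(b^-1 a^-1 b^-1 a^5) * tr(b) - tr(b^-1 a^-1 b^-1 a^5 b) = x^5*y^2*z - x^6*y - x^4*y*z^2 - 4*x^3*y^2*z + 5*x^4*y + 3*x^2*y*z^2 + x^3*z + 3*x*y^2*z - 6*x^2*y - y*z^2 - 2*x*z + y
so tr(b^-1 a^5 b^-3 a^-1) = tr(a^-1 b^-1 a^5 b^-2) * tr(b) - tr(a^-1 b^-1 a^5 b^-1) = x^5*y^3*z - x^6*y^2 - x^4*y^2*z^2 - x^5*y*z - 4*x^3*y^3*z + x^6 + 5*x^4*y^2 + x^4*z^2 + 3*x^2*y^2*z^2 + 5*x^3*y*z + 3*x*y^3*z - 6*x^4 - 6*x^2*y^2 - 3*x^2*z^2 - y^2*z^2 - 5*x*y*z + 9*x^2 + y^2 + z^2 - 2
so tr(a^4 b^-2) = tr(a^4 b^-1) * tr(b) - tr(a^4) = x^4*y^2 - x^3*y*z - x^4 - 3*x^2*y^2 + 2*x*y*z + 4*x^2 + y^2 - 2
so tr(a^4 b^-3) = tr(a^4 b^-2) * tr(b) - tr(a^4 b^-1) = x^4*y^3 - x^3*y^2*z - 2*x^4*y - 3*x^2*y^3 + x^3*z + 2*x*y^2*z + 7*x^2*y + y^3 - 2*x*z - 3*y
tr(b^-1 a^-1 b^-2 a^5 b^-2) = tr(b^-1 a^5 b^-3 a^-1) * tr(b) - tr(b^-1 a^5 b^-3 a^-1 b) = x^5*y^4*z - x^6*y^3 - x^4*y^3*z^2 - x^5*y^2*z - 4*x^3*y^4*z + x^6*y + 4*x^4*y^3 + x^4*y*z^2 + 3*x^2*y^3*z^2 + 6*x^3*y^2*z + 3*x*y^4*z - 4*x^4*y - 3*x^2*y^3 - 3*x^2*y*z^2 - y^3*z^2 - x^3*z - 7*x*y^2*z + 2*x^2*y + y*z^2 + 2*x*z + y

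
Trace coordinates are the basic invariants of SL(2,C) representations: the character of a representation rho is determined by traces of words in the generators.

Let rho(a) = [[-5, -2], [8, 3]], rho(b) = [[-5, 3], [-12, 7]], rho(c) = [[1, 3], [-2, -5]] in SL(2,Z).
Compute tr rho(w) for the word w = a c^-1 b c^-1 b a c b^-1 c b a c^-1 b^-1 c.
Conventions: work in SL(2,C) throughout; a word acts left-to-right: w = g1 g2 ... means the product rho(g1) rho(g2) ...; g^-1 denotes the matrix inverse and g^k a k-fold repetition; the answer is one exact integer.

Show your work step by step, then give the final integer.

714322553742

rho(a) = [[-5, -2], [8, 3]]
... * rho(c^-1) = [[-5, -3], [2, 1]]  ->  [[21, 13], [-34, -21]]
... * rho(b) = [[-5, 3], [-12, 7]]  ->  [[-261, 154], [422, -249]]
... * rho(c^-1) = [[-5, -3], [2, 1]]  ->  [[1613, 937], [-2608, -1515]]
... * rho(b) = [[-5, 3], [-12, 7]]  ->  [[-19309, 11398], [31220, -18429]]
... * rho(a) = [[-5, -2], [8, 3]]  ->  [[187729, 72812], [-303532, -117727]]
... * rho(c) = [[1, 3], [-2, -5]]  ->  [[42105, 199127], [-68078, -321961]]
... * rho(b^-1) = [[7, -3], [12, -5]]  ->  [[2684259, -1121950], [-4340078, 1814039]]
... * rho(c) = [[1, 3], [-2, -5]]  ->  [[4928159, 13662527], [-7968156, -22090429]]
... * rho(b) = [[-5, 3], [-12, 7]]  ->  [[-188591119, 110422166], [304925928, -178537471]]
... * rho(a) = [[-5, -2], [8, 3]]  ->  [[1826332923, 708448736], [-2952929408, -1145464269]]
... * rho(c^-1) = [[-5, -3], [2, 1]]  ->  [[-7714767143, -4770550033], [12473718502, 7713323955]]
... * rho(b^-1) = [[7, -3], [12, -5]]  ->  [[-111249970397, 46997051594], [179875916974, -75987775281]]
... * rho(c) = [[1, 3], [-2, -5]]  ->  [[-205244073585, -568735169161], [331851467536, 919566627327]]
tr = -205244073585 + 919566627327 = 714322553742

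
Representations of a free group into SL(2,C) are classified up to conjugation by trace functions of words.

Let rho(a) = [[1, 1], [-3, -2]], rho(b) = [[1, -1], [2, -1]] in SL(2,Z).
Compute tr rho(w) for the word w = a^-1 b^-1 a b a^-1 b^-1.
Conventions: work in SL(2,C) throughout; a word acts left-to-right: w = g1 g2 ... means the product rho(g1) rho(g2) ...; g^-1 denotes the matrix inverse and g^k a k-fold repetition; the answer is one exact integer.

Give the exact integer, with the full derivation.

rho(a^-1) = [[-2, -1], [3, 1]]
... * rho(b^-1) = [[-1, 1], [-2, 1]]  ->  [[4, -3], [-5, 4]]
... * rho(a) = [[1, 1], [-3, -2]]  ->  [[13, 10], [-17, -13]]
... * rho(b) = [[1, -1], [2, -1]]  ->  [[33, -23], [-43, 30]]
... * rho(a^-1) = [[-2, -1], [3, 1]]  ->  [[-135, -56], [176, 73]]
... * rho(b^-1) = [[-1, 1], [-2, 1]]  ->  [[247, -191], [-322, 249]]
tr = 247 + 249 = 496

496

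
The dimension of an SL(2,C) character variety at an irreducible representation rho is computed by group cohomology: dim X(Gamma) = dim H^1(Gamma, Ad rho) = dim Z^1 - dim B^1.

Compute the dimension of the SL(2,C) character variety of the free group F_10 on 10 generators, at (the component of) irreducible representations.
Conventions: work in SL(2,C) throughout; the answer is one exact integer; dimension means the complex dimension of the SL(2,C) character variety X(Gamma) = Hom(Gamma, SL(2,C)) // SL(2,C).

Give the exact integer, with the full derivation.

27

Gamma = F_10 has 10 generators and no relators.
So Z^1 = (sl_2)^10 in full: dim Z^1 = 30.
Irreducibility makes the coboundary map sl_2 -> Z^1 injective (trivial centralizer), so dim B^1 = 3.
dim H^1 = 30 - 3 = 27, which is dim X.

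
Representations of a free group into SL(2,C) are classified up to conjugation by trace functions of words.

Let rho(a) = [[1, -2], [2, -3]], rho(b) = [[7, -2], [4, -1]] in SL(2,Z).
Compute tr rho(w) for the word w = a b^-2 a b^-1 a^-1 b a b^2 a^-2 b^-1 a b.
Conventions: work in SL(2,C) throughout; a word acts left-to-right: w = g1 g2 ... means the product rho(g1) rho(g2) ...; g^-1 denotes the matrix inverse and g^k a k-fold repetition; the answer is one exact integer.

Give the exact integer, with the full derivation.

rho(a) = [[1, -2], [2, -3]]
... * rho(b^-1) = [[-1, 2], [-4, 7]]  ->  [[7, -12], [10, -17]]
... * rho(b^-1) = [[-1, 2], [-4, 7]]  ->  [[41, -70], [58, -99]]
... * rho(a) = [[1, -2], [2, -3]]  ->  [[-99, 128], [-140, 181]]
... * rho(b^-1) = [[-1, 2], [-4, 7]]  ->  [[-413, 698], [-584, 987]]
... * rho(a^-1) = [[-3, 2], [-2, 1]]  ->  [[-157, -128], [-222, -181]]
... * rho(b) = [[7, -2], [4, -1]]  ->  [[-1611, 442], [-2278, 625]]
... * rho(a) = [[1, -2], [2, -3]]  ->  [[-727, 1896], [-1028, 2681]]
... * rho(b) = [[7, -2], [4, -1]]  ->  [[2495, -442], [3528, -625]]
... * rho(b) = [[7, -2], [4, -1]]  ->  [[15697, -4548], [22196, -6431]]
... * rho(a^-1) = [[-3, 2], [-2, 1]]  ->  [[-37995, 26846], [-53726, 37961]]
... * rho(a^-1) = [[-3, 2], [-2, 1]]  ->  [[60293, -49144], [85256, -69491]]
... * rho(b^-1) = [[-1, 2], [-4, 7]]  ->  [[136283, -223422], [192708, -315925]]
... * rho(a) = [[1, -2], [2, -3]]  ->  [[-310561, 397700], [-439142, 562359]]
... * rho(b) = [[7, -2], [4, -1]]  ->  [[-583127, 223422], [-824558, 315925]]
tr = -583127 + 315925 = -267202

-267202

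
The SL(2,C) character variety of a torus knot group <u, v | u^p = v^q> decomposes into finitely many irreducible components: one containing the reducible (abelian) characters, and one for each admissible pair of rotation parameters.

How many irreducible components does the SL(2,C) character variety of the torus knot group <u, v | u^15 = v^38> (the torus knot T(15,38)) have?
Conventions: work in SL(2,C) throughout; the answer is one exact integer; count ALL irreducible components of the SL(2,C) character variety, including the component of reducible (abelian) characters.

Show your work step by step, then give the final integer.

260

In the torus knot group T(15,38), u^15 = v^38 is central, so an irreducible representation sends it to +I or -I (Schur).
This locks tr(u) to 2*cos(pi*alpha/15), alpha in 1..14, and tr(v) to 2*cos(pi*beta/38), beta in 1..37, on each component of irreducible characters.
u^15 = (-1)^alpha I and v^38 = (-1)^beta I must agree, so alpha and beta have equal parity.
Enumerate parity-matched pairs: 7*19 odd-odd plus 7*18 even-even gives 259.
That is 259 components of irreducible characters, and with the reducible (abelian) component the total is 260.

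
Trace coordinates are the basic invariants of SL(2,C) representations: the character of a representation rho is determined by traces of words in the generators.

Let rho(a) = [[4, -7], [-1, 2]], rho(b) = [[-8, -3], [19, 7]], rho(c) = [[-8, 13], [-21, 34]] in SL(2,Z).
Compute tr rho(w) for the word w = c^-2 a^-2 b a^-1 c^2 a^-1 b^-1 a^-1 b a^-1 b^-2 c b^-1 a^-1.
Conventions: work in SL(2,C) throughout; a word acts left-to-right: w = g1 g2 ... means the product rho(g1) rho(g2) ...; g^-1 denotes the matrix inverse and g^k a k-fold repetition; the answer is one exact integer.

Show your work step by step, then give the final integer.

rho(c^-1) = [[34, -13], [21, -8]]
... * rho(c^-1) = [[34, -13], [21, -8]]  ->  [[883, -338], [546, -209]]
... * rho(a^-1) = [[2, 7], [1, 4]]  ->  [[1428, 4829], [883, 2986]]
... * rho(a^-1) = [[2, 7], [1, 4]]  ->  [[7685, 29312], [4752, 18125]]
... * rho(b) = [[-8, -3], [19, 7]]  ->  [[495448, 182129], [306359, 112619]]
... * rho(a^-1) = [[2, 7], [1, 4]]  ->  [[1173025, 4196652], [725337, 2594989]]
... * rho(c) = [[-8, 13], [-21, 34]]  ->  [[-97513892, 157935493], [-60297465, 97659007]]
... * rho(c) = [[-8, 13], [-21, 34]]  ->  [[-2536534217, 4102126166], [-1568459427, 2536539193]]
... * rho(a^-1) = [[2, 7], [1, 4]]  ->  [[-970942268, -1347234855], [-600379661, -833059217]]
... * rho(b^-1) = [[7, 3], [-19, -8]]  ->  [[18800866369, 7865052036], [11625467496, 4863334753]]
... * rho(a^-1) = [[2, 7], [1, 4]]  ->  [[45466784774, 163066272727], [28114269745, 100831611484]]
... * rho(b) = [[-8, -3], [19, 7]]  ->  [[2734524903621, 1005063554767], [1690886460236, 621478471153]]
... * rho(a^-1) = [[2, 7], [1, 4]]  ->  [[6474113362009, 23161928544415], [4003251391625, 14322119106264]]
... * rho(b^-1) = [[7, 3], [-19, -8]]  ->  [[-394757848809822, -165873088269293], [-244097503277641, -102567198675237]]
... * rho(b^-1) = [[7, 3], [-19, -8]]  ->  [[388283735447813, 142711159724878], [240094251886016, 88245079568973]]
... * rho(c) = [[-8, 13], [-21, 34]]  ->  [[-6103204237804942, 9899867991467421], [-3773900686036561, 6121557979863290]]
... * rho(b^-1) = [[7, 3], [-19, -8]]  ->  [[-230819921502515593, -97508556645154194], [-142726906419658437, -60294165897016003]]
... * rho(a^-1) = [[2, 7], [1, 4]]  ->  [[-559148399650185380, -2005773677098225927], [-345747978736332877, -1240265008525673071]]
tr = -559148399650185380 + -1240265008525673071 = -1799413408175858451

-1799413408175858451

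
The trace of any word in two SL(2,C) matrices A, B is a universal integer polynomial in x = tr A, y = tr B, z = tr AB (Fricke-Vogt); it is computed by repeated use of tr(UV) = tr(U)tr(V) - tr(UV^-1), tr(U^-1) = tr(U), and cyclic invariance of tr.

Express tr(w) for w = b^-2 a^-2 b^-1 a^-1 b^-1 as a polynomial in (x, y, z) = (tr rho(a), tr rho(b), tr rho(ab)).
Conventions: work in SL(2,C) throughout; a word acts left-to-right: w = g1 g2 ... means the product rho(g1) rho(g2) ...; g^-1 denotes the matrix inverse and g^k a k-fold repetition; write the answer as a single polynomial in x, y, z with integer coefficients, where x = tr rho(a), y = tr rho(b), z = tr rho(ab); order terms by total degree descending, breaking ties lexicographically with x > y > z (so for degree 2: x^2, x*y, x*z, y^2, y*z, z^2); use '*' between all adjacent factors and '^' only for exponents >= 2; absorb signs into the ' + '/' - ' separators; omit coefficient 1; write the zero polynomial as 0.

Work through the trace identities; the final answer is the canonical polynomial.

x*y^2*z^2 - x^2*y*z - y^3*z - x*z^2 + 2*y*z + x

trace(b^-1) = trace(b) = y
trace(b^-1 a) = trace(a) * trace(b) - trace(a b)  (eliminate b^-1) = x*y - z
trace(a^-1 b^-1) = trace(b^-1) * trace(a) - trace(b^-1 a)  (eliminate a^-1) = z
trace(a^-2 b^-1) = trace(a^-1 b^-1) * trace(a) - trace(a^-1 b^-1 a)  (eliminate a^-1) = x*z - y
trace(a^-2) = trace(a^-1) * trace(a) - trace(1)  (eliminate a^-1) = x^2 - 2
trace(a^-2 b^-2) = trace(a^-2 b^-1) * trace(b) - trace(a^-2)  (eliminate b^-1) = x*y*z - x^2 - y^2 + 2
trace(b^-2 a^-2 b^-1) = trace(a^-2 b^-2) * trace(b) - trace(a^-2 b^-1)  (eliminate b^-1) = x*y^2*z - x^2*y - y^3 - x*z + 3*y
trace(b^-2 a^-1) = trace(b^-1 a^-1) * trace(b) - trace(b^-1 a^-1 b)  (eliminate b^-1) = y*z - x
trace(a b a b) = trace(b a) * trace(b a) - trace(1)  (split on b) = z^2 - 2
trace(b a b^-1 a) = trace(a b a) * trace(b) - trace(a b a b)  (eliminate b^-1) = x*y*z - y^2 - z^2 + 2
trace(a^-1 b a b^-1) = trace(b a b^-1) * trace(a) - trace(b a b^-1 a)  (eliminate a^-1) = -x*y*z + x^2 + y^2 + z^2 - 2
trace(b a b^-2 a^-1) = trace(a^-1 b a b^-1) * trace(b) - trace(a^-1 b a)  (eliminate b^-1) = -x*y^2*z + x^2*y + y^3 + y*z^2 - 3*y
trace(a b^-2 a^-2 b) = trace(b a b^-2 a^-1) * trace(a) - trace(b a b^-2)  (eliminate a^-1) = -x^2*y^2*z + x^3*y + x*y^3 + x*y*z^2 - 4*x*y + z
trace(b^-2 a^-2 b^-1 a) = trace(a b^-2 a^-2) * trace(b) - trace(a b^-2 a^-2 b)  (eliminate b^-1) = x^2*y^2*z - x^3*y - x*y^3 - x*y*z^2 + y^2*z + 3*x*y - z
trace(a^-2 b^-1 a^-1 b^-2) = trace(b^-2 a^-2 b^-1) * trace(a) - trace(b^-2 a^-2 b^-1 a)  (eliminate a^-1) = x*y*z^2 - x^2*z - y^2*z + z
trace(a^-2 b^-1 a^-1 b^-1) = trace(b^-1 a^-1 b^-1 a^-1) * trace(a) - trace(b^-1 a^-1 b^-1)  (eliminate a^-1) = x*z^2 - y*z - x
trace(b^-2 a^-2 b^-1 a^-1 b^-1) = trace(a^-2 b^-1 a^-1 b^-2) * trace(b) - trace(a^-2 b^-1 a^-1 b^-1)  (eliminate b^-1) = x*y^2*z^2 - x^2*y*z - y^3*z - x*z^2 + 2*y*z + x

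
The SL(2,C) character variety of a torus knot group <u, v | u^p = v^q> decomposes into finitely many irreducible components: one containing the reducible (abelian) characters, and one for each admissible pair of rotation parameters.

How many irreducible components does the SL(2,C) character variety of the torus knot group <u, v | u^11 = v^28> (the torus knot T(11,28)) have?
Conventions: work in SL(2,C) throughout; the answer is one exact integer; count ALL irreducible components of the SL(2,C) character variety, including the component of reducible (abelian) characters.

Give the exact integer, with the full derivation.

For T(11,28): irreducibility forces the central element u^11 = v^28 to one of +I, -I.
So on each irreducible component the traces are pinned: tr(u) = 2*cos(pi*alpha/11) with 1 <= alpha <= 10, tr(v) = 2*cos(pi*beta/28) with 1 <= beta <= 27.
Consistency of u^11 = (-1)^alpha I with v^28 = (-1)^beta I forces alpha = beta (mod 2).
Enumerate parity-matched pairs: 5*14 odd-odd plus 5*13 even-even gives 135.
components with irreducible characters: 135; plus the single component of reducible (abelian) characters: total 136.

136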